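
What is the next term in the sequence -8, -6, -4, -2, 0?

Differences: -6 - -8 = 2
This is an arithmetic sequence with common difference d = 2.
Next term = 0 + 2 = 2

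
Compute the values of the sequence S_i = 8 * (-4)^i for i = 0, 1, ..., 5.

This is a geometric sequence.
i=0: S_0 = 8 * (-4)^0 = 8
i=1: S_1 = 8 * (-4)^1 = -32
i=2: S_2 = 8 * (-4)^2 = 128
i=3: S_3 = 8 * (-4)^3 = -512
i=4: S_4 = 8 * (-4)^4 = 2048
i=5: S_5 = 8 * (-4)^5 = -8192
The first 6 terms are: [8, -32, 128, -512, 2048, -8192]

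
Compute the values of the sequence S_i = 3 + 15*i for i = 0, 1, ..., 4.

This is an arithmetic sequence.
i=0: S_0 = 3 + 15*0 = 3
i=1: S_1 = 3 + 15*1 = 18
i=2: S_2 = 3 + 15*2 = 33
i=3: S_3 = 3 + 15*3 = 48
i=4: S_4 = 3 + 15*4 = 63
The first 5 terms are: [3, 18, 33, 48, 63]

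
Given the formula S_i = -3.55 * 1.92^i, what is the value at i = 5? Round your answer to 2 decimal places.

S_5 = -3.55 * 1.92^5 ≈ -3.55 * 26.0919 ≈ -92.63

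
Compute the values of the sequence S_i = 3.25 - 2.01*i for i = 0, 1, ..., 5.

This is an arithmetic sequence.
i=0: S_0 = 3.25 + -2.01*0 = 3.25
i=1: S_1 = 3.25 + -2.01*1 = 1.24
i=2: S_2 = 3.25 + -2.01*2 = -0.77
i=3: S_3 = 3.25 + -2.01*3 = -2.78
i=4: S_4 = 3.25 + -2.01*4 = -4.79
i=5: S_5 = 3.25 + -2.01*5 = -6.8
The first 6 terms are: [3.25, 1.24, -0.77, -2.78, -4.79, -6.8]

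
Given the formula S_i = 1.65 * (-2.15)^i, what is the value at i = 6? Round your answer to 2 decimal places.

S_6 = 1.65 * (-2.15)^6 ≈ 1.65 * 98.7713 ≈ 162.97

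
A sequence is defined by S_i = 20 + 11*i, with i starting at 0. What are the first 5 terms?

This is an arithmetic sequence.
i=0: S_0 = 20 + 11*0 = 20
i=1: S_1 = 20 + 11*1 = 31
i=2: S_2 = 20 + 11*2 = 42
i=3: S_3 = 20 + 11*3 = 53
i=4: S_4 = 20 + 11*4 = 64
The first 5 terms are: [20, 31, 42, 53, 64]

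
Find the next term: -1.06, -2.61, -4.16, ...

Differences: -2.61 - -1.06 = -1.55
This is an arithmetic sequence with common difference d = -1.55.
Next term = -4.16 + -1.55 = -5.71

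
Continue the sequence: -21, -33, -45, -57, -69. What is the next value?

Differences: -33 - -21 = -12
This is an arithmetic sequence with common difference d = -12.
Next term = -69 + -12 = -81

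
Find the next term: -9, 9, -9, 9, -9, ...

Ratios: 9 / -9 = -1.0
This is a geometric sequence with common ratio r = -1.
Next term = -9 * -1 = 9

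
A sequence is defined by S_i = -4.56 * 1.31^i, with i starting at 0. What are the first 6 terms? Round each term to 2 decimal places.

This is a geometric sequence.
i=0: S_0 = -4.56 * 1.31^0 = -4.56
i=1: S_1 = -4.56 * 1.31^1 ≈ -5.97
i=2: S_2 = -4.56 * 1.31^2 ≈ -7.83
i=3: S_3 = -4.56 * 1.31^3 ≈ -10.25
i=4: S_4 = -4.56 * 1.31^4 ≈ -13.43
i=5: S_5 = -4.56 * 1.31^5 ≈ -17.59
The first 6 terms are: [-4.56, -5.97, -7.83, -10.25, -13.43, -17.59]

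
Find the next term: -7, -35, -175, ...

Ratios: -35 / -7 = 5.0
This is a geometric sequence with common ratio r = 5.
Next term = -175 * 5 = -875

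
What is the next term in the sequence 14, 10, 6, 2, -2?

Differences: 10 - 14 = -4
This is an arithmetic sequence with common difference d = -4.
Next term = -2 + -4 = -6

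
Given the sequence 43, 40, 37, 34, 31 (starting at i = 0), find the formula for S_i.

Check differences: 40 - 43 = -3
37 - 40 = -3
Common difference d = -3.
First term a = 43.
Formula: S_i = 43 - 3*i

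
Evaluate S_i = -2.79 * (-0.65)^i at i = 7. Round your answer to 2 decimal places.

S_7 = -2.79 * (-0.65)^7 ≈ -2.79 * -0.049 ≈ 0.14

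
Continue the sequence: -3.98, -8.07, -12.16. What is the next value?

Differences: -8.07 - -3.98 = -4.09
This is an arithmetic sequence with common difference d = -4.09.
Next term = -12.16 + -4.09 = -16.25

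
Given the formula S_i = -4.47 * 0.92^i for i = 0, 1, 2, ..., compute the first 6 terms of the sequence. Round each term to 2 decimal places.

This is a geometric sequence.
i=0: S_0 = -4.47 * 0.92^0 = -4.47
i=1: S_1 = -4.47 * 0.92^1 ≈ -4.11
i=2: S_2 = -4.47 * 0.92^2 ≈ -3.78
i=3: S_3 = -4.47 * 0.92^3 ≈ -3.48
i=4: S_4 = -4.47 * 0.92^4 ≈ -3.2
i=5: S_5 = -4.47 * 0.92^5 ≈ -2.95
The first 6 terms are: [-4.47, -4.11, -3.78, -3.48, -3.2, -2.95]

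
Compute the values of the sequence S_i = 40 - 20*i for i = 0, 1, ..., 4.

This is an arithmetic sequence.
i=0: S_0 = 40 + -20*0 = 40
i=1: S_1 = 40 + -20*1 = 20
i=2: S_2 = 40 + -20*2 = 0
i=3: S_3 = 40 + -20*3 = -20
i=4: S_4 = 40 + -20*4 = -40
The first 5 terms are: [40, 20, 0, -20, -40]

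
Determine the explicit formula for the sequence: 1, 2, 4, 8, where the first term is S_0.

Check ratios: 2 / 1 = 2.0
Common ratio r = 2.
First term a = 1.
Formula: S_i = 1 * 2^i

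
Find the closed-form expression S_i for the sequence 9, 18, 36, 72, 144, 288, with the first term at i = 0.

Check ratios: 18 / 9 = 2.0
Common ratio r = 2.
First term a = 9.
Formula: S_i = 9 * 2^i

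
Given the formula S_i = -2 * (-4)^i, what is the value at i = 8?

S_8 = -2 * (-4)^8 = -2 * 65536 = -131072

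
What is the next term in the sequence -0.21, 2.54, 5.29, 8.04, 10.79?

Differences: 2.54 - -0.21 = 2.75
This is an arithmetic sequence with common difference d = 2.75.
Next term = 10.79 + 2.75 = 13.54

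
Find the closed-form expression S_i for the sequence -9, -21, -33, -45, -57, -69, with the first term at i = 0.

Check differences: -21 - -9 = -12
-33 - -21 = -12
Common difference d = -12.
First term a = -9.
Formula: S_i = -9 - 12*i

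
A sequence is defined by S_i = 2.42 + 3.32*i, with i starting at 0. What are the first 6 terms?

This is an arithmetic sequence.
i=0: S_0 = 2.42 + 3.32*0 = 2.42
i=1: S_1 = 2.42 + 3.32*1 = 5.74
i=2: S_2 = 2.42 + 3.32*2 = 9.06
i=3: S_3 = 2.42 + 3.32*3 = 12.38
i=4: S_4 = 2.42 + 3.32*4 = 15.7
i=5: S_5 = 2.42 + 3.32*5 = 19.02
The first 6 terms are: [2.42, 5.74, 9.06, 12.38, 15.7, 19.02]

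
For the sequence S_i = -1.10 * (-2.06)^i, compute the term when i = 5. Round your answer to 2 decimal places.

S_5 = -1.1 * (-2.06)^5 ≈ -1.1 * -37.0968 ≈ 40.81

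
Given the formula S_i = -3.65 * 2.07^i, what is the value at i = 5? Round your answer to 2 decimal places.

S_5 = -3.65 * 2.07^5 ≈ -3.65 * 38.006 ≈ -138.72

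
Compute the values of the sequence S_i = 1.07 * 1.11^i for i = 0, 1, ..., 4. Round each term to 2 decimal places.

This is a geometric sequence.
i=0: S_0 = 1.07 * 1.11^0 = 1.07
i=1: S_1 = 1.07 * 1.11^1 ≈ 1.19
i=2: S_2 = 1.07 * 1.11^2 ≈ 1.32
i=3: S_3 = 1.07 * 1.11^3 ≈ 1.46
i=4: S_4 = 1.07 * 1.11^4 ≈ 1.62
The first 5 terms are: [1.07, 1.19, 1.32, 1.46, 1.62]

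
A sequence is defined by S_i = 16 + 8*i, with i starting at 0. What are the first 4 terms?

This is an arithmetic sequence.
i=0: S_0 = 16 + 8*0 = 16
i=1: S_1 = 16 + 8*1 = 24
i=2: S_2 = 16 + 8*2 = 32
i=3: S_3 = 16 + 8*3 = 40
The first 4 terms are: [16, 24, 32, 40]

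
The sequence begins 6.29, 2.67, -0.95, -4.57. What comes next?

Differences: 2.67 - 6.29 = -3.62
This is an arithmetic sequence with common difference d = -3.62.
Next term = -4.57 + -3.62 = -8.19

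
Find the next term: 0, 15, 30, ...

Differences: 15 - 0 = 15
This is an arithmetic sequence with common difference d = 15.
Next term = 30 + 15 = 45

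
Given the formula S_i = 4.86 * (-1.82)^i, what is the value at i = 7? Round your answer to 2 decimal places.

S_7 = 4.86 * (-1.82)^7 ≈ 4.86 * -66.1454 ≈ -321.47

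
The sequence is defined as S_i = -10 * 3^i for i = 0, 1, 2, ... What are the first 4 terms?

This is a geometric sequence.
i=0: S_0 = -10 * 3^0 = -10
i=1: S_1 = -10 * 3^1 = -30
i=2: S_2 = -10 * 3^2 = -90
i=3: S_3 = -10 * 3^3 = -270
The first 4 terms are: [-10, -30, -90, -270]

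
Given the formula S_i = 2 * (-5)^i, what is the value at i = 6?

S_6 = 2 * (-5)^6 = 2 * 15625 = 31250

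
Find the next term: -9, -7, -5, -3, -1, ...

Differences: -7 - -9 = 2
This is an arithmetic sequence with common difference d = 2.
Next term = -1 + 2 = 1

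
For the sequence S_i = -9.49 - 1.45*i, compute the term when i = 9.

S_9 = -9.49 + -1.45*9 = -9.49 + -13.05 = -22.54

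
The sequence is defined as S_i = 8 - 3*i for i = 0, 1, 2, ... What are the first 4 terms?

This is an arithmetic sequence.
i=0: S_0 = 8 + -3*0 = 8
i=1: S_1 = 8 + -3*1 = 5
i=2: S_2 = 8 + -3*2 = 2
i=3: S_3 = 8 + -3*3 = -1
The first 4 terms are: [8, 5, 2, -1]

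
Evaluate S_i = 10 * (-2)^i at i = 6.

S_6 = 10 * (-2)^6 = 10 * 64 = 640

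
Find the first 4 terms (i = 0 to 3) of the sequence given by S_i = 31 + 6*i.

This is an arithmetic sequence.
i=0: S_0 = 31 + 6*0 = 31
i=1: S_1 = 31 + 6*1 = 37
i=2: S_2 = 31 + 6*2 = 43
i=3: S_3 = 31 + 6*3 = 49
The first 4 terms are: [31, 37, 43, 49]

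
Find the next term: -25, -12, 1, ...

Differences: -12 - -25 = 13
This is an arithmetic sequence with common difference d = 13.
Next term = 1 + 13 = 14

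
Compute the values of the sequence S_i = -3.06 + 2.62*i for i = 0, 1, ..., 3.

This is an arithmetic sequence.
i=0: S_0 = -3.06 + 2.62*0 = -3.06
i=1: S_1 = -3.06 + 2.62*1 = -0.44
i=2: S_2 = -3.06 + 2.62*2 = 2.18
i=3: S_3 = -3.06 + 2.62*3 = 4.8
The first 4 terms are: [-3.06, -0.44, 2.18, 4.8]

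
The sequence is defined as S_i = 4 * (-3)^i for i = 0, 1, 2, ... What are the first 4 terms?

This is a geometric sequence.
i=0: S_0 = 4 * (-3)^0 = 4
i=1: S_1 = 4 * (-3)^1 = -12
i=2: S_2 = 4 * (-3)^2 = 36
i=3: S_3 = 4 * (-3)^3 = -108
The first 4 terms are: [4, -12, 36, -108]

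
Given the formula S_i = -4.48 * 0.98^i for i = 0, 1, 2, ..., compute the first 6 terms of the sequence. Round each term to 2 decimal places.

This is a geometric sequence.
i=0: S_0 = -4.48 * 0.98^0 = -4.48
i=1: S_1 = -4.48 * 0.98^1 ≈ -4.39
i=2: S_2 = -4.48 * 0.98^2 ≈ -4.3
i=3: S_3 = -4.48 * 0.98^3 ≈ -4.22
i=4: S_4 = -4.48 * 0.98^4 ≈ -4.13
i=5: S_5 = -4.48 * 0.98^5 ≈ -4.05
The first 6 terms are: [-4.48, -4.39, -4.3, -4.22, -4.13, -4.05]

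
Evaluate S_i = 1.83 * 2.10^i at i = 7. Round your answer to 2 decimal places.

S_7 = 1.83 * 2.1^7 ≈ 1.83 * 180.1089 ≈ 329.6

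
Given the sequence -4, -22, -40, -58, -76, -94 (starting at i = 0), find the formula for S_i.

Check differences: -22 - -4 = -18
-40 - -22 = -18
Common difference d = -18.
First term a = -4.
Formula: S_i = -4 - 18*i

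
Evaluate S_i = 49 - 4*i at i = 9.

S_9 = 49 + -4*9 = 49 + -36 = 13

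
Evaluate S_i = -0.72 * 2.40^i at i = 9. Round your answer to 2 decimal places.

S_9 = -0.72 * 2.4^9 ≈ -0.72 * 2641.8075 ≈ -1902.1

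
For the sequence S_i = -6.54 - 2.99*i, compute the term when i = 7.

S_7 = -6.54 + -2.99*7 = -6.54 + -20.93 = -27.47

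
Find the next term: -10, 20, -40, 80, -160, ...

Ratios: 20 / -10 = -2.0
This is a geometric sequence with common ratio r = -2.
Next term = -160 * -2 = 320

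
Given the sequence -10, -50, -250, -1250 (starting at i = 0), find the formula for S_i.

Check ratios: -50 / -10 = 5.0
Common ratio r = 5.
First term a = -10.
Formula: S_i = -10 * 5^i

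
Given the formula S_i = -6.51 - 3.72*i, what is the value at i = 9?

S_9 = -6.51 + -3.72*9 = -6.51 + -33.48 = -39.99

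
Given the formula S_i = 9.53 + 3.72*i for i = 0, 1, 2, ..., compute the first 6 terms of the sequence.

This is an arithmetic sequence.
i=0: S_0 = 9.53 + 3.72*0 = 9.53
i=1: S_1 = 9.53 + 3.72*1 = 13.25
i=2: S_2 = 9.53 + 3.72*2 = 16.97
i=3: S_3 = 9.53 + 3.72*3 = 20.69
i=4: S_4 = 9.53 + 3.72*4 = 24.41
i=5: S_5 = 9.53 + 3.72*5 = 28.13
The first 6 terms are: [9.53, 13.25, 16.97, 20.69, 24.41, 28.13]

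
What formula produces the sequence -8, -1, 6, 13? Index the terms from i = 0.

Check differences: -1 - -8 = 7
6 - -1 = 7
Common difference d = 7.
First term a = -8.
Formula: S_i = -8 + 7*i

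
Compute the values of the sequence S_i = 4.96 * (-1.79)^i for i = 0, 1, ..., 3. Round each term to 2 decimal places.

This is a geometric sequence.
i=0: S_0 = 4.96 * (-1.79)^0 = 4.96
i=1: S_1 = 4.96 * (-1.79)^1 ≈ -8.88
i=2: S_2 = 4.96 * (-1.79)^2 ≈ 15.89
i=3: S_3 = 4.96 * (-1.79)^3 ≈ -28.45
The first 4 terms are: [4.96, -8.88, 15.89, -28.45]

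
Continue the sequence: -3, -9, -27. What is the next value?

Ratios: -9 / -3 = 3.0
This is a geometric sequence with common ratio r = 3.
Next term = -27 * 3 = -81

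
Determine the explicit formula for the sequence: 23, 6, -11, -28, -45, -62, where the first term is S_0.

Check differences: 6 - 23 = -17
-11 - 6 = -17
Common difference d = -17.
First term a = 23.
Formula: S_i = 23 - 17*i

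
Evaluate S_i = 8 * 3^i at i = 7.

S_7 = 8 * 3^7 = 8 * 2187 = 17496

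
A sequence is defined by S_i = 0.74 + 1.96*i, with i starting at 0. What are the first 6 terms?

This is an arithmetic sequence.
i=0: S_0 = 0.74 + 1.96*0 = 0.74
i=1: S_1 = 0.74 + 1.96*1 = 2.7
i=2: S_2 = 0.74 + 1.96*2 = 4.66
i=3: S_3 = 0.74 + 1.96*3 = 6.62
i=4: S_4 = 0.74 + 1.96*4 = 8.58
i=5: S_5 = 0.74 + 1.96*5 = 10.54
The first 6 terms are: [0.74, 2.7, 4.66, 6.62, 8.58, 10.54]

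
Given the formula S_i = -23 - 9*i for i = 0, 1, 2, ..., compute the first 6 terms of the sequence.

This is an arithmetic sequence.
i=0: S_0 = -23 + -9*0 = -23
i=1: S_1 = -23 + -9*1 = -32
i=2: S_2 = -23 + -9*2 = -41
i=3: S_3 = -23 + -9*3 = -50
i=4: S_4 = -23 + -9*4 = -59
i=5: S_5 = -23 + -9*5 = -68
The first 6 terms are: [-23, -32, -41, -50, -59, -68]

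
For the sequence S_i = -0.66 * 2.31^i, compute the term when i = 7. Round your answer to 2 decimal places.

S_7 = -0.66 * 2.31^7 ≈ -0.66 * 350.9812 ≈ -231.65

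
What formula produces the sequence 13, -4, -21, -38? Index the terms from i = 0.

Check differences: -4 - 13 = -17
-21 - -4 = -17
Common difference d = -17.
First term a = 13.
Formula: S_i = 13 - 17*i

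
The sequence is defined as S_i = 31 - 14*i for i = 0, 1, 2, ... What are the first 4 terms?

This is an arithmetic sequence.
i=0: S_0 = 31 + -14*0 = 31
i=1: S_1 = 31 + -14*1 = 17
i=2: S_2 = 31 + -14*2 = 3
i=3: S_3 = 31 + -14*3 = -11
The first 4 terms are: [31, 17, 3, -11]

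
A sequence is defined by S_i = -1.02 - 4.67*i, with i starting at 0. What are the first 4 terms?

This is an arithmetic sequence.
i=0: S_0 = -1.02 + -4.67*0 = -1.02
i=1: S_1 = -1.02 + -4.67*1 = -5.69
i=2: S_2 = -1.02 + -4.67*2 = -10.36
i=3: S_3 = -1.02 + -4.67*3 = -15.03
The first 4 terms are: [-1.02, -5.69, -10.36, -15.03]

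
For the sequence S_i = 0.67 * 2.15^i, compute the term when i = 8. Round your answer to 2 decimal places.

S_8 = 0.67 * 2.15^8 ≈ 0.67 * 456.5703 ≈ 305.9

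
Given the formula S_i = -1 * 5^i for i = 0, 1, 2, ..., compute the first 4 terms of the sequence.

This is a geometric sequence.
i=0: S_0 = -1 * 5^0 = -1
i=1: S_1 = -1 * 5^1 = -5
i=2: S_2 = -1 * 5^2 = -25
i=3: S_3 = -1 * 5^3 = -125
The first 4 terms are: [-1, -5, -25, -125]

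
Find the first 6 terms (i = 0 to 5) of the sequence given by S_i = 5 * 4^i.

This is a geometric sequence.
i=0: S_0 = 5 * 4^0 = 5
i=1: S_1 = 5 * 4^1 = 20
i=2: S_2 = 5 * 4^2 = 80
i=3: S_3 = 5 * 4^3 = 320
i=4: S_4 = 5 * 4^4 = 1280
i=5: S_5 = 5 * 4^5 = 5120
The first 6 terms are: [5, 20, 80, 320, 1280, 5120]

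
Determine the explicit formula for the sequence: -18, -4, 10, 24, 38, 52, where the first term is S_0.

Check differences: -4 - -18 = 14
10 - -4 = 14
Common difference d = 14.
First term a = -18.
Formula: S_i = -18 + 14*i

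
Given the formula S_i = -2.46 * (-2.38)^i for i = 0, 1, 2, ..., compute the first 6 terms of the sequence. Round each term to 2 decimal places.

This is a geometric sequence.
i=0: S_0 = -2.46 * (-2.38)^0 = -2.46
i=1: S_1 = -2.46 * (-2.38)^1 ≈ 5.85
i=2: S_2 = -2.46 * (-2.38)^2 ≈ -13.93
i=3: S_3 = -2.46 * (-2.38)^3 ≈ 33.16
i=4: S_4 = -2.46 * (-2.38)^4 ≈ -78.93
i=5: S_5 = -2.46 * (-2.38)^5 ≈ 187.85
The first 6 terms are: [-2.46, 5.85, -13.93, 33.16, -78.93, 187.85]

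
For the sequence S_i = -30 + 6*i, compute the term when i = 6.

S_6 = -30 + 6*6 = -30 + 36 = 6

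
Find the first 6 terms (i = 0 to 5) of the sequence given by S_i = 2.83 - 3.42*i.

This is an arithmetic sequence.
i=0: S_0 = 2.83 + -3.42*0 = 2.83
i=1: S_1 = 2.83 + -3.42*1 = -0.59
i=2: S_2 = 2.83 + -3.42*2 = -4.01
i=3: S_3 = 2.83 + -3.42*3 = -7.43
i=4: S_4 = 2.83 + -3.42*4 = -10.85
i=5: S_5 = 2.83 + -3.42*5 = -14.27
The first 6 terms are: [2.83, -0.59, -4.01, -7.43, -10.85, -14.27]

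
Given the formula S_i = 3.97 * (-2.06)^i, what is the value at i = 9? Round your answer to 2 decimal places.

S_9 = 3.97 * (-2.06)^9 ≈ 3.97 * -668.0439 ≈ -2652.13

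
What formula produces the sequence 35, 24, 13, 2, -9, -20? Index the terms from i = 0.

Check differences: 24 - 35 = -11
13 - 24 = -11
Common difference d = -11.
First term a = 35.
Formula: S_i = 35 - 11*i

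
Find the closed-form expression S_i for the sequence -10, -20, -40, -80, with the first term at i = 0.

Check ratios: -20 / -10 = 2.0
Common ratio r = 2.
First term a = -10.
Formula: S_i = -10 * 2^i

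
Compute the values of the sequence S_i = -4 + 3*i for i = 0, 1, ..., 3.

This is an arithmetic sequence.
i=0: S_0 = -4 + 3*0 = -4
i=1: S_1 = -4 + 3*1 = -1
i=2: S_2 = -4 + 3*2 = 2
i=3: S_3 = -4 + 3*3 = 5
The first 4 terms are: [-4, -1, 2, 5]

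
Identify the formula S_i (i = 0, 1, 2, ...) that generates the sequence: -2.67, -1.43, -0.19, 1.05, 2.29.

Check differences: -1.43 - -2.67 = 1.24
-0.19 - -1.43 = 1.24
Common difference d = 1.24.
First term a = -2.67.
Formula: S_i = -2.67 + 1.24*i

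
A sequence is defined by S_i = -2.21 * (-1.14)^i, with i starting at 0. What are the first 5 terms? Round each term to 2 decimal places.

This is a geometric sequence.
i=0: S_0 = -2.21 * (-1.14)^0 = -2.21
i=1: S_1 = -2.21 * (-1.14)^1 ≈ 2.52
i=2: S_2 = -2.21 * (-1.14)^2 ≈ -2.87
i=3: S_3 = -2.21 * (-1.14)^3 ≈ 3.27
i=4: S_4 = -2.21 * (-1.14)^4 ≈ -3.73
The first 5 terms are: [-2.21, 2.52, -2.87, 3.27, -3.73]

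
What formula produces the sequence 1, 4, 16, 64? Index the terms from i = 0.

Check ratios: 4 / 1 = 4.0
Common ratio r = 4.
First term a = 1.
Formula: S_i = 1 * 4^i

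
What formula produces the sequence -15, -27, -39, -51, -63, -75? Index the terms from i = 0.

Check differences: -27 - -15 = -12
-39 - -27 = -12
Common difference d = -12.
First term a = -15.
Formula: S_i = -15 - 12*i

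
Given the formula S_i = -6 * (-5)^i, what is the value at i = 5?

S_5 = -6 * (-5)^5 = -6 * -3125 = 18750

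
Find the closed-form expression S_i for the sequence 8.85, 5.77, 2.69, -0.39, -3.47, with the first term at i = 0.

Check differences: 5.77 - 8.85 = -3.08
2.69 - 5.77 = -3.08
Common difference d = -3.08.
First term a = 8.85.
Formula: S_i = 8.85 - 3.08*i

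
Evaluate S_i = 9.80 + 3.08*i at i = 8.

S_8 = 9.8 + 3.08*8 = 9.8 + 24.64 = 34.44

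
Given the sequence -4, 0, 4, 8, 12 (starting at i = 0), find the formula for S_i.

Check differences: 0 - -4 = 4
4 - 0 = 4
Common difference d = 4.
First term a = -4.
Formula: S_i = -4 + 4*i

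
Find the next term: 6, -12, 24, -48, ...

Ratios: -12 / 6 = -2.0
This is a geometric sequence with common ratio r = -2.
Next term = -48 * -2 = 96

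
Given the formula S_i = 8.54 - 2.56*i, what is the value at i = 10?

S_10 = 8.54 + -2.56*10 = 8.54 + -25.6 = -17.06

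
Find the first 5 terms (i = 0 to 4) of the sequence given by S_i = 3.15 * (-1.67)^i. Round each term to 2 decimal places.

This is a geometric sequence.
i=0: S_0 = 3.15 * (-1.67)^0 = 3.15
i=1: S_1 = 3.15 * (-1.67)^1 ≈ -5.26
i=2: S_2 = 3.15 * (-1.67)^2 ≈ 8.79
i=3: S_3 = 3.15 * (-1.67)^3 ≈ -14.67
i=4: S_4 = 3.15 * (-1.67)^4 ≈ 24.5
The first 5 terms are: [3.15, -5.26, 8.79, -14.67, 24.5]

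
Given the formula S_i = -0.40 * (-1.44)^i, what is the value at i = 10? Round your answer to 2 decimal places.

S_10 = -0.4 * (-1.44)^10 ≈ -0.4 * 38.3376 ≈ -15.34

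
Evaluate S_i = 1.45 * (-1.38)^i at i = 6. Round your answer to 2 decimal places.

S_6 = 1.45 * (-1.38)^6 ≈ 1.45 * 6.9068 ≈ 10.01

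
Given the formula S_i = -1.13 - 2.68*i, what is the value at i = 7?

S_7 = -1.13 + -2.68*7 = -1.13 + -18.76 = -19.89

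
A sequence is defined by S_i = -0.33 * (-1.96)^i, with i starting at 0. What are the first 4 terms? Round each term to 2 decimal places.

This is a geometric sequence.
i=0: S_0 = -0.33 * (-1.96)^0 = -0.33
i=1: S_1 = -0.33 * (-1.96)^1 ≈ 0.65
i=2: S_2 = -0.33 * (-1.96)^2 ≈ -1.27
i=3: S_3 = -0.33 * (-1.96)^3 ≈ 2.48
The first 4 terms are: [-0.33, 0.65, -1.27, 2.48]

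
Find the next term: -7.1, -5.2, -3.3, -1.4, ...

Differences: -5.2 - -7.1 = 1.9
This is an arithmetic sequence with common difference d = 1.9.
Next term = -1.4 + 1.9 = 0.5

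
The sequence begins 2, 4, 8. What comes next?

Ratios: 4 / 2 = 2.0
This is a geometric sequence with common ratio r = 2.
Next term = 8 * 2 = 16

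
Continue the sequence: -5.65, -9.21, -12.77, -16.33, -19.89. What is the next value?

Differences: -9.21 - -5.65 = -3.56
This is an arithmetic sequence with common difference d = -3.56.
Next term = -19.89 + -3.56 = -23.45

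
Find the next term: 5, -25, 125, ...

Ratios: -25 / 5 = -5.0
This is a geometric sequence with common ratio r = -5.
Next term = 125 * -5 = -625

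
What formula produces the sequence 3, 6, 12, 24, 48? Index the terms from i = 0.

Check ratios: 6 / 3 = 2.0
Common ratio r = 2.
First term a = 3.
Formula: S_i = 3 * 2^i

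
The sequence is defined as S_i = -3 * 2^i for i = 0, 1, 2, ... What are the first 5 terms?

This is a geometric sequence.
i=0: S_0 = -3 * 2^0 = -3
i=1: S_1 = -3 * 2^1 = -6
i=2: S_2 = -3 * 2^2 = -12
i=3: S_3 = -3 * 2^3 = -24
i=4: S_4 = -3 * 2^4 = -48
The first 5 terms are: [-3, -6, -12, -24, -48]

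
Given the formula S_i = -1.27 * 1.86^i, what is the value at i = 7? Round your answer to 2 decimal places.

S_7 = -1.27 * 1.86^7 ≈ -1.27 * 77.0177 ≈ -97.81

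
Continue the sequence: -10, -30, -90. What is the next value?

Ratios: -30 / -10 = 3.0
This is a geometric sequence with common ratio r = 3.
Next term = -90 * 3 = -270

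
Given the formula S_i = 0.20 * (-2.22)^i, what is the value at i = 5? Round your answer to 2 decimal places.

S_5 = 0.2 * (-2.22)^5 ≈ 0.2 * -53.9219 ≈ -10.78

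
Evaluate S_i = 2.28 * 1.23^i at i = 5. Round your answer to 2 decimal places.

S_5 = 2.28 * 1.23^5 ≈ 2.28 * 2.8153 ≈ 6.42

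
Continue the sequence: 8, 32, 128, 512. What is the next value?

Ratios: 32 / 8 = 4.0
This is a geometric sequence with common ratio r = 4.
Next term = 512 * 4 = 2048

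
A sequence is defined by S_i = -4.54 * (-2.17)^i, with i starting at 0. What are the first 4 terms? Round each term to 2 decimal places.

This is a geometric sequence.
i=0: S_0 = -4.54 * (-2.17)^0 = -4.54
i=1: S_1 = -4.54 * (-2.17)^1 ≈ 9.85
i=2: S_2 = -4.54 * (-2.17)^2 ≈ -21.38
i=3: S_3 = -4.54 * (-2.17)^3 ≈ 46.39
The first 4 terms are: [-4.54, 9.85, -21.38, 46.39]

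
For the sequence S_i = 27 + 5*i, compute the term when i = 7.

S_7 = 27 + 5*7 = 27 + 35 = 62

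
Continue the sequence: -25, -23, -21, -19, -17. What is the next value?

Differences: -23 - -25 = 2
This is an arithmetic sequence with common difference d = 2.
Next term = -17 + 2 = -15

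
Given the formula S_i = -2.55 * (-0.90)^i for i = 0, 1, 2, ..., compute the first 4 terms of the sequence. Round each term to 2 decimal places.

This is a geometric sequence.
i=0: S_0 = -2.55 * (-0.9)^0 = -2.55
i=1: S_1 = -2.55 * (-0.9)^1 ≈ 2.3
i=2: S_2 = -2.55 * (-0.9)^2 ≈ -2.07
i=3: S_3 = -2.55 * (-0.9)^3 ≈ 1.86
The first 4 terms are: [-2.55, 2.3, -2.07, 1.86]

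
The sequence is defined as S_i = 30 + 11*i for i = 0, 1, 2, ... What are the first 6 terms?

This is an arithmetic sequence.
i=0: S_0 = 30 + 11*0 = 30
i=1: S_1 = 30 + 11*1 = 41
i=2: S_2 = 30 + 11*2 = 52
i=3: S_3 = 30 + 11*3 = 63
i=4: S_4 = 30 + 11*4 = 74
i=5: S_5 = 30 + 11*5 = 85
The first 6 terms are: [30, 41, 52, 63, 74, 85]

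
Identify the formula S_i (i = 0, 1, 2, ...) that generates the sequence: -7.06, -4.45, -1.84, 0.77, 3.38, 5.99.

Check differences: -4.45 - -7.06 = 2.61
-1.84 - -4.45 = 2.61
Common difference d = 2.61.
First term a = -7.06.
Formula: S_i = -7.06 + 2.61*i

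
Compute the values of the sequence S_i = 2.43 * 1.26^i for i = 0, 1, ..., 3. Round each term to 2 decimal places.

This is a geometric sequence.
i=0: S_0 = 2.43 * 1.26^0 = 2.43
i=1: S_1 = 2.43 * 1.26^1 ≈ 3.06
i=2: S_2 = 2.43 * 1.26^2 ≈ 3.86
i=3: S_3 = 2.43 * 1.26^3 ≈ 4.86
The first 4 terms are: [2.43, 3.06, 3.86, 4.86]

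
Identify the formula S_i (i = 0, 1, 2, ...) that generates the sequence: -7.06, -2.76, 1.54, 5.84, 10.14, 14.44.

Check differences: -2.76 - -7.06 = 4.3
1.54 - -2.76 = 4.3
Common difference d = 4.3.
First term a = -7.06.
Formula: S_i = -7.06 + 4.30*i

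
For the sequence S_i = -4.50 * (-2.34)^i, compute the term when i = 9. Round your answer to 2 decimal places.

S_9 = -4.5 * (-2.34)^9 ≈ -4.5 * -2103.501 ≈ 9465.75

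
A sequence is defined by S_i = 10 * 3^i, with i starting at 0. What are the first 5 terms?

This is a geometric sequence.
i=0: S_0 = 10 * 3^0 = 10
i=1: S_1 = 10 * 3^1 = 30
i=2: S_2 = 10 * 3^2 = 90
i=3: S_3 = 10 * 3^3 = 270
i=4: S_4 = 10 * 3^4 = 810
The first 5 terms are: [10, 30, 90, 270, 810]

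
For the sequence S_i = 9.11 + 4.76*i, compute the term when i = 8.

S_8 = 9.11 + 4.76*8 = 9.11 + 38.08 = 47.19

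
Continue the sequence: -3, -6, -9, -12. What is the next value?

Differences: -6 - -3 = -3
This is an arithmetic sequence with common difference d = -3.
Next term = -12 + -3 = -15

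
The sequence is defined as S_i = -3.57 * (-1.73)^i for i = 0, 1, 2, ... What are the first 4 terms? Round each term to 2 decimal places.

This is a geometric sequence.
i=0: S_0 = -3.57 * (-1.73)^0 = -3.57
i=1: S_1 = -3.57 * (-1.73)^1 ≈ 6.18
i=2: S_2 = -3.57 * (-1.73)^2 ≈ -10.68
i=3: S_3 = -3.57 * (-1.73)^3 ≈ 18.48
The first 4 terms are: [-3.57, 6.18, -10.68, 18.48]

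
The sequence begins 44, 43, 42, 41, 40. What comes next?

Differences: 43 - 44 = -1
This is an arithmetic sequence with common difference d = -1.
Next term = 40 + -1 = 39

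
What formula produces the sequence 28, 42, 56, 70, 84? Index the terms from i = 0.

Check differences: 42 - 28 = 14
56 - 42 = 14
Common difference d = 14.
First term a = 28.
Formula: S_i = 28 + 14*i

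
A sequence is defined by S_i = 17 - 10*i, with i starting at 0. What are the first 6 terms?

This is an arithmetic sequence.
i=0: S_0 = 17 + -10*0 = 17
i=1: S_1 = 17 + -10*1 = 7
i=2: S_2 = 17 + -10*2 = -3
i=3: S_3 = 17 + -10*3 = -13
i=4: S_4 = 17 + -10*4 = -23
i=5: S_5 = 17 + -10*5 = -33
The first 6 terms are: [17, 7, -3, -13, -23, -33]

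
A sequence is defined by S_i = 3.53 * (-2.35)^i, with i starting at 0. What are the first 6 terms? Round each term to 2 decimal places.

This is a geometric sequence.
i=0: S_0 = 3.53 * (-2.35)^0 = 3.53
i=1: S_1 = 3.53 * (-2.35)^1 ≈ -8.3
i=2: S_2 = 3.53 * (-2.35)^2 ≈ 19.49
i=3: S_3 = 3.53 * (-2.35)^3 ≈ -45.81
i=4: S_4 = 3.53 * (-2.35)^4 ≈ 107.66
i=5: S_5 = 3.53 * (-2.35)^5 ≈ -253.0
The first 6 terms are: [3.53, -8.3, 19.49, -45.81, 107.66, -253.0]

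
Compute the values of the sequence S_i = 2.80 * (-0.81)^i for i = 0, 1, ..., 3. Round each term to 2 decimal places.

This is a geometric sequence.
i=0: S_0 = 2.8 * (-0.81)^0 = 2.8
i=1: S_1 = 2.8 * (-0.81)^1 ≈ -2.27
i=2: S_2 = 2.8 * (-0.81)^2 ≈ 1.84
i=3: S_3 = 2.8 * (-0.81)^3 ≈ -1.49
The first 4 terms are: [2.8, -2.27, 1.84, -1.49]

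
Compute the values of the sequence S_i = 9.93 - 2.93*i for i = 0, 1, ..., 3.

This is an arithmetic sequence.
i=0: S_0 = 9.93 + -2.93*0 = 9.93
i=1: S_1 = 9.93 + -2.93*1 = 7.0
i=2: S_2 = 9.93 + -2.93*2 = 4.07
i=3: S_3 = 9.93 + -2.93*3 = 1.14
The first 4 terms are: [9.93, 7.0, 4.07, 1.14]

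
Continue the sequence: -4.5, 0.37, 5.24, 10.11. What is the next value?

Differences: 0.37 - -4.5 = 4.87
This is an arithmetic sequence with common difference d = 4.87.
Next term = 10.11 + 4.87 = 14.98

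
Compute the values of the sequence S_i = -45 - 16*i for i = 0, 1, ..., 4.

This is an arithmetic sequence.
i=0: S_0 = -45 + -16*0 = -45
i=1: S_1 = -45 + -16*1 = -61
i=2: S_2 = -45 + -16*2 = -77
i=3: S_3 = -45 + -16*3 = -93
i=4: S_4 = -45 + -16*4 = -109
The first 5 terms are: [-45, -61, -77, -93, -109]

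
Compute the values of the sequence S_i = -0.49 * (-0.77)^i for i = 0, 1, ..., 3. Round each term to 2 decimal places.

This is a geometric sequence.
i=0: S_0 = -0.49 * (-0.77)^0 = -0.49
i=1: S_1 = -0.49 * (-0.77)^1 ≈ 0.38
i=2: S_2 = -0.49 * (-0.77)^2 ≈ -0.29
i=3: S_3 = -0.49 * (-0.77)^3 ≈ 0.22
The first 4 terms are: [-0.49, 0.38, -0.29, 0.22]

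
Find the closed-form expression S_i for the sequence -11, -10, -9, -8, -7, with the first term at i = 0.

Check differences: -10 - -11 = 1
-9 - -10 = 1
Common difference d = 1.
First term a = -11.
Formula: S_i = -11 + 1*i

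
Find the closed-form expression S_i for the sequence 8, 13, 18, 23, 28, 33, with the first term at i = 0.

Check differences: 13 - 8 = 5
18 - 13 = 5
Common difference d = 5.
First term a = 8.
Formula: S_i = 8 + 5*i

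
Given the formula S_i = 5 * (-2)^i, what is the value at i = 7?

S_7 = 5 * (-2)^7 = 5 * -128 = -640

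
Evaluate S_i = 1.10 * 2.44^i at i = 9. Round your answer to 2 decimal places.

S_9 = 1.1 * 2.44^9 ≈ 1.1 * 3065.5502 ≈ 3372.11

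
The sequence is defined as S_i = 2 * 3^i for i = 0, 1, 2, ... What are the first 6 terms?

This is a geometric sequence.
i=0: S_0 = 2 * 3^0 = 2
i=1: S_1 = 2 * 3^1 = 6
i=2: S_2 = 2 * 3^2 = 18
i=3: S_3 = 2 * 3^3 = 54
i=4: S_4 = 2 * 3^4 = 162
i=5: S_5 = 2 * 3^5 = 486
The first 6 terms are: [2, 6, 18, 54, 162, 486]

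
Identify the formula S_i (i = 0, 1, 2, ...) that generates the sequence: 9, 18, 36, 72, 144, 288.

Check ratios: 18 / 9 = 2.0
Common ratio r = 2.
First term a = 9.
Formula: S_i = 9 * 2^i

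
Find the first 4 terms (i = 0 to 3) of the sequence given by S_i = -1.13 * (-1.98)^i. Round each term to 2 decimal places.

This is a geometric sequence.
i=0: S_0 = -1.13 * (-1.98)^0 = -1.13
i=1: S_1 = -1.13 * (-1.98)^1 ≈ 2.24
i=2: S_2 = -1.13 * (-1.98)^2 ≈ -4.43
i=3: S_3 = -1.13 * (-1.98)^3 ≈ 8.77
The first 4 terms are: [-1.13, 2.24, -4.43, 8.77]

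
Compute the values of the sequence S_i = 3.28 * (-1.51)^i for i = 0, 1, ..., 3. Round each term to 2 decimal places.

This is a geometric sequence.
i=0: S_0 = 3.28 * (-1.51)^0 = 3.28
i=1: S_1 = 3.28 * (-1.51)^1 ≈ -4.95
i=2: S_2 = 3.28 * (-1.51)^2 ≈ 7.48
i=3: S_3 = 3.28 * (-1.51)^3 ≈ -11.29
The first 4 terms are: [3.28, -4.95, 7.48, -11.29]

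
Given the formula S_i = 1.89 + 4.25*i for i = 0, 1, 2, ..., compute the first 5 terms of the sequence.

This is an arithmetic sequence.
i=0: S_0 = 1.89 + 4.25*0 = 1.89
i=1: S_1 = 1.89 + 4.25*1 = 6.14
i=2: S_2 = 1.89 + 4.25*2 = 10.39
i=3: S_3 = 1.89 + 4.25*3 = 14.64
i=4: S_4 = 1.89 + 4.25*4 = 18.89
The first 5 terms are: [1.89, 6.14, 10.39, 14.64, 18.89]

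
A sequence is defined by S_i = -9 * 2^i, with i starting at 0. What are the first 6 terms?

This is a geometric sequence.
i=0: S_0 = -9 * 2^0 = -9
i=1: S_1 = -9 * 2^1 = -18
i=2: S_2 = -9 * 2^2 = -36
i=3: S_3 = -9 * 2^3 = -72
i=4: S_4 = -9 * 2^4 = -144
i=5: S_5 = -9 * 2^5 = -288
The first 6 terms are: [-9, -18, -36, -72, -144, -288]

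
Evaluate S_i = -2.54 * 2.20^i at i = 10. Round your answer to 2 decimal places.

S_10 = -2.54 * 2.2^10 ≈ -2.54 * 2655.9923 ≈ -6746.22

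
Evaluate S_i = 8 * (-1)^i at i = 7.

S_7 = 8 * (-1)^7 = 8 * -1 = -8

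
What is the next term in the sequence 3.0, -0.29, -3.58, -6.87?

Differences: -0.29 - 3.0 = -3.29
This is an arithmetic sequence with common difference d = -3.29.
Next term = -6.87 + -3.29 = -10.16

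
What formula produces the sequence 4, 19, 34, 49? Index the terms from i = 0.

Check differences: 19 - 4 = 15
34 - 19 = 15
Common difference d = 15.
First term a = 4.
Formula: S_i = 4 + 15*i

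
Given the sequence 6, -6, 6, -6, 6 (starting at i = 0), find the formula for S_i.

Check ratios: -6 / 6 = -1.0
Common ratio r = -1.
First term a = 6.
Formula: S_i = 6 * (-1)^i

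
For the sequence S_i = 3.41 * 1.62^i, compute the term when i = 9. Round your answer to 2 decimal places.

S_9 = 3.41 * 1.62^9 ≈ 3.41 * 76.8485 ≈ 262.05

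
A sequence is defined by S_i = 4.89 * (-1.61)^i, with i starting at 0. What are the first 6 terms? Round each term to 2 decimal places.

This is a geometric sequence.
i=0: S_0 = 4.89 * (-1.61)^0 = 4.89
i=1: S_1 = 4.89 * (-1.61)^1 ≈ -7.87
i=2: S_2 = 4.89 * (-1.61)^2 ≈ 12.68
i=3: S_3 = 4.89 * (-1.61)^3 ≈ -20.41
i=4: S_4 = 4.89 * (-1.61)^4 ≈ 32.86
i=5: S_5 = 4.89 * (-1.61)^5 ≈ -52.9
The first 6 terms are: [4.89, -7.87, 12.68, -20.41, 32.86, -52.9]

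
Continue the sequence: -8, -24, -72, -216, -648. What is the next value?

Ratios: -24 / -8 = 3.0
This is a geometric sequence with common ratio r = 3.
Next term = -648 * 3 = -1944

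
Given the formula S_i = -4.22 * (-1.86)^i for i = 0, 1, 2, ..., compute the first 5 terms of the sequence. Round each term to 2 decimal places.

This is a geometric sequence.
i=0: S_0 = -4.22 * (-1.86)^0 = -4.22
i=1: S_1 = -4.22 * (-1.86)^1 ≈ 7.85
i=2: S_2 = -4.22 * (-1.86)^2 ≈ -14.6
i=3: S_3 = -4.22 * (-1.86)^3 ≈ 27.16
i=4: S_4 = -4.22 * (-1.86)^4 ≈ -50.51
The first 5 terms are: [-4.22, 7.85, -14.6, 27.16, -50.51]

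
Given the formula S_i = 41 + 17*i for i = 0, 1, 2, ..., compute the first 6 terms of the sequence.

This is an arithmetic sequence.
i=0: S_0 = 41 + 17*0 = 41
i=1: S_1 = 41 + 17*1 = 58
i=2: S_2 = 41 + 17*2 = 75
i=3: S_3 = 41 + 17*3 = 92
i=4: S_4 = 41 + 17*4 = 109
i=5: S_5 = 41 + 17*5 = 126
The first 6 terms are: [41, 58, 75, 92, 109, 126]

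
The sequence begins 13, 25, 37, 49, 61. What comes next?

Differences: 25 - 13 = 12
This is an arithmetic sequence with common difference d = 12.
Next term = 61 + 12 = 73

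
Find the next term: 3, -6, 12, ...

Ratios: -6 / 3 = -2.0
This is a geometric sequence with common ratio r = -2.
Next term = 12 * -2 = -24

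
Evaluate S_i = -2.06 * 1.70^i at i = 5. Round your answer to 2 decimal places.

S_5 = -2.06 * 1.7^5 ≈ -2.06 * 14.1986 ≈ -29.25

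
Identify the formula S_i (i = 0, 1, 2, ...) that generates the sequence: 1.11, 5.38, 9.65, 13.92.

Check differences: 5.38 - 1.11 = 4.27
9.65 - 5.38 = 4.27
Common difference d = 4.27.
First term a = 1.11.
Formula: S_i = 1.11 + 4.27*i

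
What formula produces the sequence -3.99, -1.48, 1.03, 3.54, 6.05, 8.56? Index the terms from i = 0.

Check differences: -1.48 - -3.99 = 2.51
1.03 - -1.48 = 2.51
Common difference d = 2.51.
First term a = -3.99.
Formula: S_i = -3.99 + 2.51*i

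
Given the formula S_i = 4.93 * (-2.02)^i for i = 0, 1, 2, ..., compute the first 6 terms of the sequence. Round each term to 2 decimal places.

This is a geometric sequence.
i=0: S_0 = 4.93 * (-2.02)^0 = 4.93
i=1: S_1 = 4.93 * (-2.02)^1 ≈ -9.96
i=2: S_2 = 4.93 * (-2.02)^2 ≈ 20.12
i=3: S_3 = 4.93 * (-2.02)^3 ≈ -40.64
i=4: S_4 = 4.93 * (-2.02)^4 ≈ 82.08
i=5: S_5 = 4.93 * (-2.02)^5 ≈ -165.81
The first 6 terms are: [4.93, -9.96, 20.12, -40.64, 82.08, -165.81]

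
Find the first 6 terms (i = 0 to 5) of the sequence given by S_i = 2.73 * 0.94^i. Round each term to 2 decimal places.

This is a geometric sequence.
i=0: S_0 = 2.73 * 0.94^0 = 2.73
i=1: S_1 = 2.73 * 0.94^1 ≈ 2.57
i=2: S_2 = 2.73 * 0.94^2 ≈ 2.41
i=3: S_3 = 2.73 * 0.94^3 ≈ 2.27
i=4: S_4 = 2.73 * 0.94^4 ≈ 2.13
i=5: S_5 = 2.73 * 0.94^5 ≈ 2.0
The first 6 terms are: [2.73, 2.57, 2.41, 2.27, 2.13, 2.0]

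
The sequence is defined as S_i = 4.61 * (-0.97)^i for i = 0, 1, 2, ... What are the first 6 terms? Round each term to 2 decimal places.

This is a geometric sequence.
i=0: S_0 = 4.61 * (-0.97)^0 = 4.61
i=1: S_1 = 4.61 * (-0.97)^1 ≈ -4.47
i=2: S_2 = 4.61 * (-0.97)^2 ≈ 4.34
i=3: S_3 = 4.61 * (-0.97)^3 ≈ -4.21
i=4: S_4 = 4.61 * (-0.97)^4 ≈ 4.08
i=5: S_5 = 4.61 * (-0.97)^5 ≈ -3.96
The first 6 terms are: [4.61, -4.47, 4.34, -4.21, 4.08, -3.96]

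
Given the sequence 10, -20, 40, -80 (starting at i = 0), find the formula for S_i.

Check ratios: -20 / 10 = -2.0
Common ratio r = -2.
First term a = 10.
Formula: S_i = 10 * (-2)^i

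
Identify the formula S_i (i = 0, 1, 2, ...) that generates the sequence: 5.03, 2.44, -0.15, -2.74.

Check differences: 2.44 - 5.03 = -2.59
-0.15 - 2.44 = -2.59
Common difference d = -2.59.
First term a = 5.03.
Formula: S_i = 5.03 - 2.59*i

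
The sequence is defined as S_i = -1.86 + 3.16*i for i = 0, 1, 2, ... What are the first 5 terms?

This is an arithmetic sequence.
i=0: S_0 = -1.86 + 3.16*0 = -1.86
i=1: S_1 = -1.86 + 3.16*1 = 1.3
i=2: S_2 = -1.86 + 3.16*2 = 4.46
i=3: S_3 = -1.86 + 3.16*3 = 7.62
i=4: S_4 = -1.86 + 3.16*4 = 10.78
The first 5 terms are: [-1.86, 1.3, 4.46, 7.62, 10.78]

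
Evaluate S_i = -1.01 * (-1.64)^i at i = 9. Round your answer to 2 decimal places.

S_9 = -1.01 * (-1.64)^9 ≈ -1.01 * -85.8212 ≈ 86.68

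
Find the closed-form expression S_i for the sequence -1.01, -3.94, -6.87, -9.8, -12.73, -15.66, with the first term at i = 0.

Check differences: -3.94 - -1.01 = -2.93
-6.87 - -3.94 = -2.93
Common difference d = -2.93.
First term a = -1.01.
Formula: S_i = -1.01 - 2.93*i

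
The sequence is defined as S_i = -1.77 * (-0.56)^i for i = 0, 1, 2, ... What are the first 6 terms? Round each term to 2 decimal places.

This is a geometric sequence.
i=0: S_0 = -1.77 * (-0.56)^0 = -1.77
i=1: S_1 = -1.77 * (-0.56)^1 ≈ 0.99
i=2: S_2 = -1.77 * (-0.56)^2 ≈ -0.56
i=3: S_3 = -1.77 * (-0.56)^3 ≈ 0.31
i=4: S_4 = -1.77 * (-0.56)^4 ≈ -0.17
i=5: S_5 = -1.77 * (-0.56)^5 ≈ 0.1
The first 6 terms are: [-1.77, 0.99, -0.56, 0.31, -0.17, 0.1]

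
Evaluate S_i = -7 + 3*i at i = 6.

S_6 = -7 + 3*6 = -7 + 18 = 11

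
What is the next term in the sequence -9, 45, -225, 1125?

Ratios: 45 / -9 = -5.0
This is a geometric sequence with common ratio r = -5.
Next term = 1125 * -5 = -5625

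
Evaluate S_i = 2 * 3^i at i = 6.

S_6 = 2 * 3^6 = 2 * 729 = 1458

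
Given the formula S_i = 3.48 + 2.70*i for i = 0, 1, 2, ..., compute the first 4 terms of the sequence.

This is an arithmetic sequence.
i=0: S_0 = 3.48 + 2.7*0 = 3.48
i=1: S_1 = 3.48 + 2.7*1 = 6.18
i=2: S_2 = 3.48 + 2.7*2 = 8.88
i=3: S_3 = 3.48 + 2.7*3 = 11.58
The first 4 terms are: [3.48, 6.18, 8.88, 11.58]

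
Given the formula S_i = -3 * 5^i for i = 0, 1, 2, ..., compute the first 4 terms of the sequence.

This is a geometric sequence.
i=0: S_0 = -3 * 5^0 = -3
i=1: S_1 = -3 * 5^1 = -15
i=2: S_2 = -3 * 5^2 = -75
i=3: S_3 = -3 * 5^3 = -375
The first 4 terms are: [-3, -15, -75, -375]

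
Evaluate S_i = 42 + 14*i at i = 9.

S_9 = 42 + 14*9 = 42 + 126 = 168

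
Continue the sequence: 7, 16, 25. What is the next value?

Differences: 16 - 7 = 9
This is an arithmetic sequence with common difference d = 9.
Next term = 25 + 9 = 34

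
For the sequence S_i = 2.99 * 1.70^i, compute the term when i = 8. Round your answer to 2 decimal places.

S_8 = 2.99 * 1.7^8 ≈ 2.99 * 69.7576 ≈ 208.58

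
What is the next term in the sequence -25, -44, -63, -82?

Differences: -44 - -25 = -19
This is an arithmetic sequence with common difference d = -19.
Next term = -82 + -19 = -101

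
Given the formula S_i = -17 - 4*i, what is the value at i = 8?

S_8 = -17 + -4*8 = -17 + -32 = -49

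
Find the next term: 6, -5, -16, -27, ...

Differences: -5 - 6 = -11
This is an arithmetic sequence with common difference d = -11.
Next term = -27 + -11 = -38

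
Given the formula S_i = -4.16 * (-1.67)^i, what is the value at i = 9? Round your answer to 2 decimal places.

S_9 = -4.16 * (-1.67)^9 ≈ -4.16 * -101.0295 ≈ 420.28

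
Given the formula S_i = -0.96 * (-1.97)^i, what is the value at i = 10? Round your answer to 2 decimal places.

S_10 = -0.96 * (-1.97)^10 ≈ -0.96 * 880.364 ≈ -845.15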